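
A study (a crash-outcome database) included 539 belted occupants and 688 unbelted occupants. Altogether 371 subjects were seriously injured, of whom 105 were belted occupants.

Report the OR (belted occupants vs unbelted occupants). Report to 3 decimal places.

OR ≈ 0.384

belted occupants without the outcome: 539 − 105 = 434
unbelted occupants with the outcome: 371 − 105 = 266
unbelted occupants without the outcome: 688 − 266 = 422
OR = (105 × 422) / (434 × 266) = 44310/115444 ≈ 0.384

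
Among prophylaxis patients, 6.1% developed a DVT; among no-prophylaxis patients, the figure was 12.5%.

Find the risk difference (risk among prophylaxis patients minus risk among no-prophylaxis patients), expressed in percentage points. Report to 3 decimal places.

-6.400

risk difference = 0.0610 − 0.1250 = -0.0640 → -6.400 percentage points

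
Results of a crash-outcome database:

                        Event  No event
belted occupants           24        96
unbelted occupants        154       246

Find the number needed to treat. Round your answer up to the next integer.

NNT ≈ 6

risk, belted occupants = 24/120 = 0.200000
risk, unbelted occupants = 154/400 = 0.385000
absolute risk difference = 0.185000
1 / 0.185000 = 5.405 → round up → 6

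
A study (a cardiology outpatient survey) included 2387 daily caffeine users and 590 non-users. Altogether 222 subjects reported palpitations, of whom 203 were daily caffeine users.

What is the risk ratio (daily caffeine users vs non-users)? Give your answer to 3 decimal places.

RR = 2.641

daily caffeine users without the outcome: 2387 − 203 = 2184
non-users with the outcome: 222 − 203 = 19
non-users without the outcome: 590 − 19 = 571
risk, daily caffeine users = 203/2387 = 0.08504
risk, non-users = 19/590 = 0.03220
RR = 0.08504 / 0.03220 = 2.641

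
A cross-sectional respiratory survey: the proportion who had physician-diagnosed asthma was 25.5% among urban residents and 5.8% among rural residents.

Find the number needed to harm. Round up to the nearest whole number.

6

absolute risk difference = 0.197000
1 / 0.197000 = 5.076 → round up → 6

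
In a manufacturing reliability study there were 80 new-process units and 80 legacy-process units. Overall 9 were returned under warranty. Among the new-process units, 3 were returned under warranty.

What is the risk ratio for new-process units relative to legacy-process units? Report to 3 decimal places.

new-process units without the outcome: 80 − 3 = 77
legacy-process units with the outcome: 9 − 3 = 6
legacy-process units without the outcome: 80 − 6 = 74
risk, new-process units = 3/80 = 0.03750
risk, legacy-process units = 6/80 = 0.07500
RR = 0.03750 / 0.07500 = 0.500

RR: 0.500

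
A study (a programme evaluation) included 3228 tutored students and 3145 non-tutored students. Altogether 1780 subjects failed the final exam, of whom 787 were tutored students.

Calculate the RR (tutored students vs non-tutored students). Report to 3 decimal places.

0.772

tutored students without the outcome: 3228 − 787 = 2441
non-tutored students with the outcome: 1780 − 787 = 993
non-tutored students without the outcome: 3145 − 993 = 2152
risk, tutored students = 787/3228 = 0.2438
risk, non-tutored students = 993/3145 = 0.3157
RR = 0.2438 / 0.3157 = 0.772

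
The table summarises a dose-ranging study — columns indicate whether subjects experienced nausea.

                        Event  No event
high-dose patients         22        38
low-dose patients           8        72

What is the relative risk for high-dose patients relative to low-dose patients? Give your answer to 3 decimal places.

RR: 3.667

risk, high-dose patients = 22/60 = 0.3667
risk, low-dose patients = 8/80 = 0.1000
RR = 0.3667 / 0.1000 = 3.667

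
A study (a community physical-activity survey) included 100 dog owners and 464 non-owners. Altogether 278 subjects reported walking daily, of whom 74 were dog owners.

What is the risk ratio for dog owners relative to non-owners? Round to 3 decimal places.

dog owners without the outcome: 100 − 74 = 26
non-owners with the outcome: 278 − 74 = 204
non-owners without the outcome: 464 − 204 = 260
risk, dog owners = 74/100 = 0.7400
risk, non-owners = 204/464 = 0.4397
RR = 0.7400 / 0.4397 = 1.683

RR: 1.683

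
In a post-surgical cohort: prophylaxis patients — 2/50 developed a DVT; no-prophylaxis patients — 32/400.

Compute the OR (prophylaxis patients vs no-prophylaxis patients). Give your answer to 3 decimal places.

0.479

odds, prophylaxis patients = 2/48 = 0.04167
odds, no-prophylaxis patients = 32/368 = 0.08696
OR = 0.04167 / 0.08696 = 0.479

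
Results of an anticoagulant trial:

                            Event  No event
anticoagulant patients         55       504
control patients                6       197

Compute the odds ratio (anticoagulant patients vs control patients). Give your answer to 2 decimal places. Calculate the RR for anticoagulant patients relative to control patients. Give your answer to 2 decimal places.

OR = (55 × 197) / (504 × 6) = 10835/3024 ≈ 3.58
risk, anticoagulant patients = 55/559 = 0.09839
risk, control patients = 6/203 = 0.02956
RR = 0.09839 / 0.02956 = 3.33

OR = 3.58; RR = 3.33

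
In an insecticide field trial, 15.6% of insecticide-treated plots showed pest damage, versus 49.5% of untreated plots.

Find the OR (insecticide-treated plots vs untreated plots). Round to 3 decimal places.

OR: 0.189

odds, insecticide-treated plots = 0.1560/0.8440 = 0.1848
odds, untreated plots = 0.4950/0.5050 = 0.9802
OR = 0.1848 / 0.9802 = 0.189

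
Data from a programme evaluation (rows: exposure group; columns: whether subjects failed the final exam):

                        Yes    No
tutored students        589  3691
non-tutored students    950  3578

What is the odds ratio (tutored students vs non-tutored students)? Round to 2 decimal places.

OR = (589 × 3578) / (3691 × 950) = 2107442/3506450 ≈ 0.60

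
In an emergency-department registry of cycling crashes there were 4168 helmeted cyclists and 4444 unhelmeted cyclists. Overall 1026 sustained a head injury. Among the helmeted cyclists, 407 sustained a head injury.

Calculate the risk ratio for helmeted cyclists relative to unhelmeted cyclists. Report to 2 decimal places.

0.70

helmeted cyclists without the outcome: 4168 − 407 = 3761
unhelmeted cyclists with the outcome: 1026 − 407 = 619
unhelmeted cyclists without the outcome: 4444 − 619 = 3825
risk, helmeted cyclists = 407/4168 = 0.0976
risk, unhelmeted cyclists = 619/4444 = 0.1393
RR = 0.0976 / 0.1393 = 0.70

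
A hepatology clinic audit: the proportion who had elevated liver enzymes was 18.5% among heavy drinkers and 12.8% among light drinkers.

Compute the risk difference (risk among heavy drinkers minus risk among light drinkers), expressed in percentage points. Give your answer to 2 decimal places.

risk difference = 0.1850 − 0.1280 = 0.0570 → 5.70 percentage points

5.70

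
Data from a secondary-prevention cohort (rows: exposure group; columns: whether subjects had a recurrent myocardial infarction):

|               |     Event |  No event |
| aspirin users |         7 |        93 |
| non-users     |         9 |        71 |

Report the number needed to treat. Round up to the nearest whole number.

risk, aspirin users = 7/100 = 0.070000
risk, non-users = 9/80 = 0.112500
absolute risk difference = 0.042500
1 / 0.042500 = 23.529 → round up → 24

24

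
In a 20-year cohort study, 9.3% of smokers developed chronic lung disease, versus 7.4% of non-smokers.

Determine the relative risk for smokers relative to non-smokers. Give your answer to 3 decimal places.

RR = 0.0930 / 0.0740 = 1.257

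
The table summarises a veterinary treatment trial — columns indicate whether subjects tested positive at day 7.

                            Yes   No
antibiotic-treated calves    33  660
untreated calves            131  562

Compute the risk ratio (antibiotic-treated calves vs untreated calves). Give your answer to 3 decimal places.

0.252

risk, antibiotic-treated calves = 33/693 = 0.04762
risk, untreated calves = 131/693 = 0.18903
RR = 0.04762 / 0.18903 = 0.252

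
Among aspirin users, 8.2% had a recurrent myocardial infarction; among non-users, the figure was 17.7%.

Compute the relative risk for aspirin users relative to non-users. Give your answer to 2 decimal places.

RR = 0.0820 / 0.1770 = 0.46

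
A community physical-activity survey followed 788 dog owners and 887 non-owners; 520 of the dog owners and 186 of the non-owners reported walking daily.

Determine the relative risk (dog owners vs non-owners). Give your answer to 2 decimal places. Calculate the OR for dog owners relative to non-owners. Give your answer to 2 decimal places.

RR = 3.15; OR = 7.31

risk, dog owners = 520/788 = 0.6599
risk, non-owners = 186/887 = 0.2097
RR = 0.6599 / 0.2097 = 3.15
odds, dog owners = 520/268 = 1.9403
odds, non-owners = 186/701 = 0.2653
OR = 1.9403 / 0.2653 = 7.31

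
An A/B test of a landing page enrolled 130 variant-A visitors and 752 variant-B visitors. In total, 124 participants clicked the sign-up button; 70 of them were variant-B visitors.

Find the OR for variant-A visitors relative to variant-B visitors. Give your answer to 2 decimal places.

6.92

variant-A visitors with the outcome: 124 − 70 = 54
variant-A visitors without the outcome: 130 − 54 = 76
variant-B visitors without the outcome: 752 − 70 = 682
OR = (54 × 682) / (76 × 70) = 36828/5320 ≈ 6.92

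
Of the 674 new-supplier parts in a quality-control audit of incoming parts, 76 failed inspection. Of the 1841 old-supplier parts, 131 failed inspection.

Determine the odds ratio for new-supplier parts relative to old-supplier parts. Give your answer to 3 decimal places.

odds, new-supplier parts = 76/598 = 0.1271
odds, old-supplier parts = 131/1710 = 0.0766
OR = 0.1271 / 0.0766 = 1.659

OR ≈ 1.659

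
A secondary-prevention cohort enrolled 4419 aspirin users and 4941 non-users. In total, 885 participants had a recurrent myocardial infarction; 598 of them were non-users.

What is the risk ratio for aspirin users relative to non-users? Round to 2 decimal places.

aspirin users with the outcome: 885 − 598 = 287
aspirin users without the outcome: 4419 − 287 = 4132
non-users without the outcome: 4941 − 598 = 4343
risk, aspirin users = 287/4419 = 0.0649
risk, non-users = 598/4941 = 0.1210
RR = 0.0649 / 0.1210 = 0.54

0.54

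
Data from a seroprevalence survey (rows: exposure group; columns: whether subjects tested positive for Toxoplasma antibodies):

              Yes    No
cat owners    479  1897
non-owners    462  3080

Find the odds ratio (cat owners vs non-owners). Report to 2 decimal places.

odds, cat owners = 479/1897 = 0.2525
odds, non-owners = 462/3080 = 0.1500
OR = 0.2525 / 0.1500 = 1.68

OR ≈ 1.68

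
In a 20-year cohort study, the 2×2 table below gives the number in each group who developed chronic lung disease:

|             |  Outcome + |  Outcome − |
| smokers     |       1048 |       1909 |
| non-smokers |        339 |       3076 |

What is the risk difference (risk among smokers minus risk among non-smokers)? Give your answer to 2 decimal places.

risk, smokers = 1048/2957 = 0.3544
risk, non-smokers = 339/3415 = 0.0993
risk difference = 0.3544 − 0.0993 = 0.26

RD ≈ 0.26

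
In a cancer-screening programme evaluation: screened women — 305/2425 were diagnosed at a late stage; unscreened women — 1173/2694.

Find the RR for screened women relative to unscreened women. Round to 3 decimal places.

risk, screened women = 305/2425 = 0.1258
risk, unscreened women = 1173/2694 = 0.4354
RR = 0.1258 / 0.4354 = 0.289

0.289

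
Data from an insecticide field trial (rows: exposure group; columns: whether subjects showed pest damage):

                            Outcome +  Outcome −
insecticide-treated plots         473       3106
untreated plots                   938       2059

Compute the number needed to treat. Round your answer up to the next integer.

6

risk, insecticide-treated plots = 473/3579 = 0.132160
risk, untreated plots = 938/2997 = 0.312980
absolute risk difference = 0.180820
1 / 0.180820 = 5.530 → round up → 6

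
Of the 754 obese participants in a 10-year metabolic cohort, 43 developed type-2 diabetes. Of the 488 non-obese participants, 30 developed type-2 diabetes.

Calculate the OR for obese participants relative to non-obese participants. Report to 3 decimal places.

OR = (43 × 458) / (711 × 30) = 19694/21330 ≈ 0.923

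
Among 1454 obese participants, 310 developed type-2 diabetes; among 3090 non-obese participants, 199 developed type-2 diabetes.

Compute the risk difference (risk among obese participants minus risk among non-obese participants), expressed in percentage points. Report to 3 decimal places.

RD = 14.880

risk, obese participants = 310/1454 = 0.2132
risk, non-obese participants = 199/3090 = 0.0644
risk difference = 0.2132 − 0.0644 = 0.1488 → 14.880 percentage points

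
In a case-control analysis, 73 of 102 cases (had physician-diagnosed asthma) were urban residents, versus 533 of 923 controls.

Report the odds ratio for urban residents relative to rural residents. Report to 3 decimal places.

OR = (73 × 390) / (533 × 29) = 28470/15457 ≈ 1.842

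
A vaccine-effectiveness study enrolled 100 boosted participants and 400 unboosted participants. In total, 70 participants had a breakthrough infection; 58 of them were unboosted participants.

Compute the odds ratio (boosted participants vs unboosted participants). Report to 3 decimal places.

boosted participants with the outcome: 70 − 58 = 12
boosted participants without the outcome: 100 − 12 = 88
unboosted participants without the outcome: 400 − 58 = 342
OR = (12 × 342) / (88 × 58) = 4104/5104 ≈ 0.804

0.804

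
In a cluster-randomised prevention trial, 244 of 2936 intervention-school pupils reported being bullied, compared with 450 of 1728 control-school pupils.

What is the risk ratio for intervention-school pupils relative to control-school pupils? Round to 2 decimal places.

RR ≈ 0.32

risk, intervention-school pupils = 244/2936 = 0.0831
risk, control-school pupils = 450/1728 = 0.2604
RR = 0.0831 / 0.2604 = 0.32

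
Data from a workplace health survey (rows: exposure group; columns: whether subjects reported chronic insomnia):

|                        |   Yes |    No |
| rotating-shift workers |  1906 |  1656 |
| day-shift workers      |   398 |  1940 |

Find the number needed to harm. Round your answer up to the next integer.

NNH ≈ 3

risk, rotating-shift workers = 1906/3562 = 0.535093
risk, day-shift workers = 398/2338 = 0.170231
absolute risk difference = 0.364862
1 / 0.364862 = 2.741 → round up → 3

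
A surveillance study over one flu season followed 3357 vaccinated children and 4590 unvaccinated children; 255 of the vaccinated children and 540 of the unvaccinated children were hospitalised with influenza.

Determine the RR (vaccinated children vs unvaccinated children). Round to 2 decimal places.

0.65

risk, vaccinated children = 255/3357 = 0.0760
risk, unvaccinated children = 540/4590 = 0.1176
RR = 0.0760 / 0.1176 = 0.65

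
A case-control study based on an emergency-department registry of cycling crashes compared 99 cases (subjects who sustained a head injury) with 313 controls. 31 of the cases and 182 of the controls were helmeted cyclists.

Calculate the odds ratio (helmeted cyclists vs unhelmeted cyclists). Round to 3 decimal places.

OR = (31 × 131) / (182 × 68) = 4061/12376 ≈ 0.328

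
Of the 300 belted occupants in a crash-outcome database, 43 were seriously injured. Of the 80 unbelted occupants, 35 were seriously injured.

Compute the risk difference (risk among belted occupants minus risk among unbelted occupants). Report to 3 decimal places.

-0.294

risk, belted occupants = 43/300 = 0.1433
risk, unbelted occupants = 35/80 = 0.4375
risk difference = 0.1433 − 0.4375 = -0.294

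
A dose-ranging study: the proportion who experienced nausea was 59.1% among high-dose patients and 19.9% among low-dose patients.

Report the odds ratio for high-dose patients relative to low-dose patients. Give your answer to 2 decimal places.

5.82

odds, high-dose patients = 0.5910/0.4090 = 1.4450
odds, low-dose patients = 0.1990/0.8010 = 0.2484
OR = 1.4450 / 0.2484 = 5.82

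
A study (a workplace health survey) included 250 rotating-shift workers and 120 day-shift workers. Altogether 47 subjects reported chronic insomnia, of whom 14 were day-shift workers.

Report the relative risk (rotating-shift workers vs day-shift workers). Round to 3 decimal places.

rotating-shift workers with the outcome: 47 − 14 = 33
rotating-shift workers without the outcome: 250 − 33 = 217
day-shift workers without the outcome: 120 − 14 = 106
risk, rotating-shift workers = 33/250 = 0.1320
risk, day-shift workers = 14/120 = 0.1167
RR = 0.1320 / 0.1167 = 1.131

1.131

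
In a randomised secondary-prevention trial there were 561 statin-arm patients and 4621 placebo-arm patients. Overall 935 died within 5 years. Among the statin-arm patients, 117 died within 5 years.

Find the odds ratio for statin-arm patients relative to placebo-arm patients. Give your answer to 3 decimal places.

1.225

statin-arm patients without the outcome: 561 − 117 = 444
placebo-arm patients with the outcome: 935 − 117 = 818
placebo-arm patients without the outcome: 4621 − 818 = 3803
OR = (117 × 3803) / (444 × 818) = 444951/363192 ≈ 1.225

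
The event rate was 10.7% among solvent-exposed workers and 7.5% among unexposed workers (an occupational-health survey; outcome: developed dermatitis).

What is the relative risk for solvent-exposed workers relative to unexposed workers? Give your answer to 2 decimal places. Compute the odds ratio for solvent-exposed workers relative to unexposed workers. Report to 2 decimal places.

RR = 0.1070 / 0.0750 = 1.43
odds, solvent-exposed workers = 0.1070/0.8930 = 0.1198
odds, unexposed workers = 0.0750/0.9250 = 0.0811
OR = 0.1198 / 0.0811 = 1.48

RR = 1.43; OR = 1.48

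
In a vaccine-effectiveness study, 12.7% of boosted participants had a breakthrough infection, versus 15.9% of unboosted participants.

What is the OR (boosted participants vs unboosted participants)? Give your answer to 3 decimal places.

odds, boosted participants = 0.1270/0.8730 = 0.1455
odds, unboosted participants = 0.1590/0.8410 = 0.1891
OR = 0.1455 / 0.1891 = 0.769

0.769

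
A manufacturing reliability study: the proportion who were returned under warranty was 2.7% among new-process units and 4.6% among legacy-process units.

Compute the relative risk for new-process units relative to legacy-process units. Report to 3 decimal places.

RR = 0.02700 / 0.04600 = 0.587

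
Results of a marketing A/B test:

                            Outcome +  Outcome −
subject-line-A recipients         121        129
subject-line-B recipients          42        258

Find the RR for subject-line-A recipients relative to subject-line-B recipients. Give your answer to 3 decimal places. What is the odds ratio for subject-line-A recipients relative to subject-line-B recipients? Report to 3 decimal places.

RR = 3.457; OR = 5.762

risk, subject-line-A recipients = 121/250 = 0.4840
risk, subject-line-B recipients = 42/300 = 0.1400
RR = 0.4840 / 0.1400 = 3.457
OR = (121 × 258) / (129 × 42) = 31218/5418 ≈ 5.762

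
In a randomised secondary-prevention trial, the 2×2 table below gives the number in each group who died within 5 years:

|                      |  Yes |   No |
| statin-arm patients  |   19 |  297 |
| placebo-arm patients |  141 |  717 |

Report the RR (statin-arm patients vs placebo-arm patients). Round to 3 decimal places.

RR = 0.366

risk, statin-arm patients = 19/316 = 0.0601
risk, placebo-arm patients = 141/858 = 0.1643
RR = 0.0601 / 0.1643 = 0.366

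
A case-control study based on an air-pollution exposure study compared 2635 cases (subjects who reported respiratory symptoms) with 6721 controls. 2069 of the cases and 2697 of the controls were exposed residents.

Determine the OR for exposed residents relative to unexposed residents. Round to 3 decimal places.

OR = (2069 × 4024) / (2697 × 566) = 8325656/1526502 ≈ 5.454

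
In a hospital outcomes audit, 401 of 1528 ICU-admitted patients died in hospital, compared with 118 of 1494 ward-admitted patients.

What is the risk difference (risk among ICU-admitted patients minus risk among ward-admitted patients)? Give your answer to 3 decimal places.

0.183

risk, ICU-admitted patients = 401/1528 = 0.2624
risk, ward-admitted patients = 118/1494 = 0.0790
risk difference = 0.2624 − 0.0790 = 0.183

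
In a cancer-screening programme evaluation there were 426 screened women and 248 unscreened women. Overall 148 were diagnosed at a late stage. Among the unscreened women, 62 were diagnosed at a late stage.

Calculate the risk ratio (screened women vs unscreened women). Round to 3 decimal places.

RR = 0.808

screened women with the outcome: 148 − 62 = 86
screened women without the outcome: 426 − 86 = 340
unscreened women without the outcome: 248 − 62 = 186
risk, screened women = 86/426 = 0.2019
risk, unscreened women = 62/248 = 0.2500
RR = 0.2019 / 0.2500 = 0.808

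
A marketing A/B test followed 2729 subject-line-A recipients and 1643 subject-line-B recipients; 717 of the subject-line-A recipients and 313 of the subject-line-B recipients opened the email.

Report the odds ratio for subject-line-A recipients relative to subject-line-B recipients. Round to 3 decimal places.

OR = (717 × 1330) / (2012 × 313) = 953610/629756 ≈ 1.514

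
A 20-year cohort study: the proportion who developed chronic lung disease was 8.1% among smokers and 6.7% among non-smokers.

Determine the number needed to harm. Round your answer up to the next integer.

72

absolute risk difference = 0.014000
1 / 0.014000 = 71.429 → round up → 72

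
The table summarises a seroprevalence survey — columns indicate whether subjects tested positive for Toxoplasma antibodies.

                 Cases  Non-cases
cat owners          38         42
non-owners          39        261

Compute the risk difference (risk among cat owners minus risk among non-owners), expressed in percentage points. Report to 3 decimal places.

RD: 34.500

risk, cat owners = 38/80 = 0.4750
risk, non-owners = 39/300 = 0.1300
risk difference = 0.4750 − 0.1300 = 0.3450 → 34.500 percentage points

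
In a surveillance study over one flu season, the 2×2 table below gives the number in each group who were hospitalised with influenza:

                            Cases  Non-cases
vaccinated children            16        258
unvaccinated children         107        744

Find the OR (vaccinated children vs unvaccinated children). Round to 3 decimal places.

OR = (16 × 744) / (258 × 107) = 11904/27606 ≈ 0.431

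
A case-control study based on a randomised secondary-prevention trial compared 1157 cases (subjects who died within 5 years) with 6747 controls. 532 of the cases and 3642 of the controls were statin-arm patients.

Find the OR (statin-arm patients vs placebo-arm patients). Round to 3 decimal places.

OR = (532 × 3105) / (3642 × 625) = 1651860/2276250 ≈ 0.726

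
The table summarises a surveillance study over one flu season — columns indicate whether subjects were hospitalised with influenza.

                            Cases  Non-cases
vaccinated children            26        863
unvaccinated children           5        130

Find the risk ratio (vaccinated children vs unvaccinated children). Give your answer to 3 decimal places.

RR: 0.790

risk, vaccinated children = 26/889 = 0.02925
risk, unvaccinated children = 5/135 = 0.03704
RR = 0.02925 / 0.03704 = 0.790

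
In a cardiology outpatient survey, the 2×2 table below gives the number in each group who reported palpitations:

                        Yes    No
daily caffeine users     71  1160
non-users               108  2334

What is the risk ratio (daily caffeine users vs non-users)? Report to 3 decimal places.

risk, daily caffeine users = 71/1231 = 0.05768
risk, non-users = 108/2442 = 0.04423
RR = 0.05768 / 0.04423 = 1.304

1.304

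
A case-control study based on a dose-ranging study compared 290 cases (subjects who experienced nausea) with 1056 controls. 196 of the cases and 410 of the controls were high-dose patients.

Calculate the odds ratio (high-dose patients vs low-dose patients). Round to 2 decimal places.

OR = (196 × 646) / (410 × 94) = 126616/38540 ≈ 3.29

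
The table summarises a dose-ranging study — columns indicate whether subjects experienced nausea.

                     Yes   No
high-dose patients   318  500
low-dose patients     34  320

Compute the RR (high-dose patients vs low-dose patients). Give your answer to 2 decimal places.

4.05

risk, high-dose patients = 318/818 = 0.3888
risk, low-dose patients = 34/354 = 0.0960
RR = 0.3888 / 0.0960 = 4.05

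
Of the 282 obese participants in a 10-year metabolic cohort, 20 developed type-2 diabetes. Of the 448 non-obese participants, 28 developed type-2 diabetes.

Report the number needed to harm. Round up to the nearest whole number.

NNH = 119

risk, obese participants = 20/282 = 0.070922
risk, non-obese participants = 28/448 = 0.062500
absolute risk difference = 0.008422
1 / 0.008422 = 118.737 → round up → 119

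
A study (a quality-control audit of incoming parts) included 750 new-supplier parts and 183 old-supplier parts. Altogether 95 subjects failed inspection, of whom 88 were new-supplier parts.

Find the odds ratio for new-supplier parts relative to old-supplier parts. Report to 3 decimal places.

OR = 3.342

new-supplier parts without the outcome: 750 − 88 = 662
old-supplier parts with the outcome: 95 − 88 = 7
old-supplier parts without the outcome: 183 − 7 = 176
OR = (88 × 176) / (662 × 7) = 15488/4634 ≈ 3.342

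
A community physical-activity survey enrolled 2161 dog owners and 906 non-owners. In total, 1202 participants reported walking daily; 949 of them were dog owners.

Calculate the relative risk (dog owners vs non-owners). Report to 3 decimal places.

1.573

dog owners without the outcome: 2161 − 949 = 1212
non-owners with the outcome: 1202 − 949 = 253
non-owners without the outcome: 906 − 253 = 653
risk, dog owners = 949/2161 = 0.4391
risk, non-owners = 253/906 = 0.2792
RR = 0.4391 / 0.2792 = 1.573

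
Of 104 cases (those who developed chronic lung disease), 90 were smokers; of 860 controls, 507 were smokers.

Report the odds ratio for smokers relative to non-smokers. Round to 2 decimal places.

odds, smokers = 90/507 = 0.17751
odds, non-smokers = 14/353 = 0.03966
OR = 0.17751 / 0.03966 = 4.48

OR ≈ 4.48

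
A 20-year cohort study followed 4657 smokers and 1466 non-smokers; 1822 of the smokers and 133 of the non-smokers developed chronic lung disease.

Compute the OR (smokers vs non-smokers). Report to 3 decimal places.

OR = (1822 × 1333) / (2835 × 133) = 2428726/377055 ≈ 6.441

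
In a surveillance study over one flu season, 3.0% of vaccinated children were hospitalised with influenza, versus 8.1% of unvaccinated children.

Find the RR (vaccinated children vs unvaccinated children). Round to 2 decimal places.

RR = 0.03000 / 0.08100 = 0.37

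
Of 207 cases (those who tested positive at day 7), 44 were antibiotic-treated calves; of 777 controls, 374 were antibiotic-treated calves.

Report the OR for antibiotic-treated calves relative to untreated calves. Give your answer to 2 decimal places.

OR = (44 × 403) / (374 × 163) = 17732/60962 ≈ 0.29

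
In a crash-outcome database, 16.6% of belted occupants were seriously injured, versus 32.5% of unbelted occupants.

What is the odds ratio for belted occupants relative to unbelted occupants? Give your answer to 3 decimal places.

odds, belted occupants = 0.1660/0.8340 = 0.1990
odds, unbelted occupants = 0.3250/0.6750 = 0.4815
OR = 0.1990 / 0.4815 = 0.413

0.413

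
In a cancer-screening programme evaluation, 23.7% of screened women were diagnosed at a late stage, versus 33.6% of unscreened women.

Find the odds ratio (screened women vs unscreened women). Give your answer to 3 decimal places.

OR ≈ 0.614

odds, screened women = 0.2370/0.7630 = 0.3106
odds, unscreened women = 0.3360/0.6640 = 0.5060
OR = 0.3106 / 0.5060 = 0.614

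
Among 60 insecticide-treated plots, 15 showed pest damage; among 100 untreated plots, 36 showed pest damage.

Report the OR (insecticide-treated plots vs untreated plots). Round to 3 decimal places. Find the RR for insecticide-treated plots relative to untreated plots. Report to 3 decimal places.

odds, insecticide-treated plots = 15/45 = 0.3333
odds, untreated plots = 36/64 = 0.5625
OR = 0.3333 / 0.5625 = 0.593
risk, insecticide-treated plots = 15/60 = 0.2500
risk, untreated plots = 36/100 = 0.3600
RR = 0.2500 / 0.3600 = 0.694

OR = 0.593; RR = 0.694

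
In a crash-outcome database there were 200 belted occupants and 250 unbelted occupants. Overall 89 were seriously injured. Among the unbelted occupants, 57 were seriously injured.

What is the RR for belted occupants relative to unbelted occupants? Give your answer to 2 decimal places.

belted occupants with the outcome: 89 − 57 = 32
belted occupants without the outcome: 200 − 32 = 168
unbelted occupants without the outcome: 250 − 57 = 193
risk, belted occupants = 32/200 = 0.1600
risk, unbelted occupants = 57/250 = 0.2280
RR = 0.1600 / 0.2280 = 0.70

RR = 0.70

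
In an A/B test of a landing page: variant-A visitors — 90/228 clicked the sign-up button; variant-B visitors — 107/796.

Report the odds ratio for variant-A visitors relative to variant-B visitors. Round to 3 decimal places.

OR = 4.200

odds, variant-A visitors = 90/138 = 0.6522
odds, variant-B visitors = 107/689 = 0.1553
OR = 0.6522 / 0.1553 = 4.200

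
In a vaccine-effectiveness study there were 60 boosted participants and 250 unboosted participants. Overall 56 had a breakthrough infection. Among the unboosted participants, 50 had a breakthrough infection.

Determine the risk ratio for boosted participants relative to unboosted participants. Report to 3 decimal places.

boosted participants with the outcome: 56 − 50 = 6
boosted participants without the outcome: 60 − 6 = 54
unboosted participants without the outcome: 250 − 50 = 200
risk, boosted participants = 6/60 = 0.1000
risk, unboosted participants = 50/250 = 0.2000
RR = 0.1000 / 0.2000 = 0.500

0.500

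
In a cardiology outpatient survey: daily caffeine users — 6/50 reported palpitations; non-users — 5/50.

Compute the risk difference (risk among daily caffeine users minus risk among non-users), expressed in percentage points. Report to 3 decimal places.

risk, daily caffeine users = 6/50 = 0.1200
risk, non-users = 5/50 = 0.1000
risk difference = 0.1200 − 0.1000 = 0.0200 → 2.000 percentage points

2.000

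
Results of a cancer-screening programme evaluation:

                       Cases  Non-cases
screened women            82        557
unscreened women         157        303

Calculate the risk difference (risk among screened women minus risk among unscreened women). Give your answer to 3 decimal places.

risk, screened women = 82/639 = 0.1283
risk, unscreened women = 157/460 = 0.3413
risk difference = 0.1283 − 0.3413 = -0.213

RD = -0.213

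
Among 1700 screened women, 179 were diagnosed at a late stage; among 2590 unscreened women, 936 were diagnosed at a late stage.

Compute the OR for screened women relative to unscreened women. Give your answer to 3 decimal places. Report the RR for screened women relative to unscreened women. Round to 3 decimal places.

odds, screened women = 179/1521 = 0.1177
odds, unscreened women = 936/1654 = 0.5659
OR = 0.1177 / 0.5659 = 0.208
risk, screened women = 179/1700 = 0.1053
risk, unscreened women = 936/2590 = 0.3614
RR = 0.1053 / 0.3614 = 0.291

OR = 0.208; RR = 0.291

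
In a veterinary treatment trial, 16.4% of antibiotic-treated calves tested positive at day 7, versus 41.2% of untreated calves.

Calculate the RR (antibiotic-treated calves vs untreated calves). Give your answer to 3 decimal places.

RR = 0.1640 / 0.4120 = 0.398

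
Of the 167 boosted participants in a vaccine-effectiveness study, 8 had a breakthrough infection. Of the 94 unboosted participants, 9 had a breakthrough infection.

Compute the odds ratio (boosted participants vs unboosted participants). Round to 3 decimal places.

OR = 0.475

odds, boosted participants = 8/159 = 0.05031
odds, unboosted participants = 9/85 = 0.10588
OR = 0.05031 / 0.10588 = 0.475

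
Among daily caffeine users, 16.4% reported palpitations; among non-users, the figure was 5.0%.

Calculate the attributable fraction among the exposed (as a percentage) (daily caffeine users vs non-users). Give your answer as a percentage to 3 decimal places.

AR% = (0.1640 − 0.0500) / 0.1640 = 0.6951 → 69.512%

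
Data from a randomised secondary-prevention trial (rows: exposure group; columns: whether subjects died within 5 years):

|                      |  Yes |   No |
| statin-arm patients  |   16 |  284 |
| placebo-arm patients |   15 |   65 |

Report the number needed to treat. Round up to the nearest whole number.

risk, statin-arm patients = 16/300 = 0.053333
risk, placebo-arm patients = 15/80 = 0.187500
absolute risk difference = 0.134167
1 / 0.134167 = 7.453 → round up → 8

NNT ≈ 8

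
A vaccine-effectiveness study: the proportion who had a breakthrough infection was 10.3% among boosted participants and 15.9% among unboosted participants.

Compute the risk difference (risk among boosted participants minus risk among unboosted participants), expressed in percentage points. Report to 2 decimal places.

-5.60

risk difference = 0.1030 − 0.1590 = -0.0560 → -5.60 percentage points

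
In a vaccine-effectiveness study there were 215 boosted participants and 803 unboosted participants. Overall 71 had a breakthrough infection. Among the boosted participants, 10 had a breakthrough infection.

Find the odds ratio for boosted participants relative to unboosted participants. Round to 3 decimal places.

boosted participants without the outcome: 215 − 10 = 205
unboosted participants with the outcome: 71 − 10 = 61
unboosted participants without the outcome: 803 − 61 = 742
odds, boosted participants = 10/205 = 0.04878
odds, unboosted participants = 61/742 = 0.08221
OR = 0.04878 / 0.08221 = 0.593

OR ≈ 0.593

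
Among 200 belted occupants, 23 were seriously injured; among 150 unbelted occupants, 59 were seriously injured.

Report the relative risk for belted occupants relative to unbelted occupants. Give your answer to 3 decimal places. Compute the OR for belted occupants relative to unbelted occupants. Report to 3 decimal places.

risk, belted occupants = 23/200 = 0.1150
risk, unbelted occupants = 59/150 = 0.3933
RR = 0.1150 / 0.3933 = 0.292
odds, belted occupants = 23/177 = 0.1299
odds, unbelted occupants = 59/91 = 0.6484
OR = 0.1299 / 0.6484 = 0.200

RR = 0.292; OR = 0.200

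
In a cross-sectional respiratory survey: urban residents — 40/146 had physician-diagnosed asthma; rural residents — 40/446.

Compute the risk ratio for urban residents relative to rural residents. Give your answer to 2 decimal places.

3.05

risk, urban residents = 40/146 = 0.2740
risk, rural residents = 40/446 = 0.0897
RR = 0.2740 / 0.0897 = 3.05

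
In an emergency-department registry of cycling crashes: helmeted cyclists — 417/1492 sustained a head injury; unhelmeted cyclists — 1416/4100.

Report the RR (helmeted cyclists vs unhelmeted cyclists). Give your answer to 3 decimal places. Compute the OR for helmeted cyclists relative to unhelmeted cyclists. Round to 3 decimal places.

RR = 0.809; OR = 0.735

risk, helmeted cyclists = 417/1492 = 0.2795
risk, unhelmeted cyclists = 1416/4100 = 0.3454
RR = 0.2795 / 0.3454 = 0.809
OR = (417 × 2684) / (1075 × 1416) = 1119228/1522200 ≈ 0.735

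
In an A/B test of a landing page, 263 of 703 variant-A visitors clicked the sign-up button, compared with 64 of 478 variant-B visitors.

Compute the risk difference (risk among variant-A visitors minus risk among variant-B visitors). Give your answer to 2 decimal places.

risk, variant-A visitors = 263/703 = 0.3741
risk, variant-B visitors = 64/478 = 0.1339
risk difference = 0.3741 − 0.1339 = 0.24

0.24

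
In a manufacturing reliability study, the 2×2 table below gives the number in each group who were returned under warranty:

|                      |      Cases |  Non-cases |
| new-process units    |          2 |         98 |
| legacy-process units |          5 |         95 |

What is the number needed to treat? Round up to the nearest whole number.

risk, new-process units = 2/100 = 0.020000
risk, legacy-process units = 5/100 = 0.050000
absolute risk difference = 0.030000
1 / 0.030000 = 33.333 → round up → 34

NNT: 34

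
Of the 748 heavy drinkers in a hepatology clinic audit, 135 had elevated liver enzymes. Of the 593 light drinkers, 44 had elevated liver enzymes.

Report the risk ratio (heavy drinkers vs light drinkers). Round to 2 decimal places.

2.43

risk, heavy drinkers = 135/748 = 0.1805
risk, light drinkers = 44/593 = 0.0742
RR = 0.1805 / 0.0742 = 2.43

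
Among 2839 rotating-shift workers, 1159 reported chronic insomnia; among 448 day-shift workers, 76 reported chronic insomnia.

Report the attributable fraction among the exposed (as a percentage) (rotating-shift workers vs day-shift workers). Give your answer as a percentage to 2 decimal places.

risk, rotating-shift workers = 1159/2839 = 0.4082
risk, day-shift workers = 76/448 = 0.1696
AR% = (0.4082 − 0.1696) / 0.4082 = 0.5845 → 58.45%

AR% = 58.45%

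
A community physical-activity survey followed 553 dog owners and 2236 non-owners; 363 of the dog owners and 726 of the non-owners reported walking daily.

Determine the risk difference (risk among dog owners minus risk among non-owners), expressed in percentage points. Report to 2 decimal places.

RD = 33.17

risk, dog owners = 363/553 = 0.6564
risk, non-owners = 726/2236 = 0.3247
risk difference = 0.6564 − 0.3247 = 0.3317 → 33.17 percentage points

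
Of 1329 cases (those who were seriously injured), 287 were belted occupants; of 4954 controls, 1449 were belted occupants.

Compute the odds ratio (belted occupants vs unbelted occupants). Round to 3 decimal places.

OR = (287 × 3505) / (1449 × 1042) = 1005935/1509858 ≈ 0.666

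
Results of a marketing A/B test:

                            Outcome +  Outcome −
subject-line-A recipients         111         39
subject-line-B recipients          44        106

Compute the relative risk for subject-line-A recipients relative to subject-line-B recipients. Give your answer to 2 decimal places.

risk, subject-line-A recipients = 111/150 = 0.7400
risk, subject-line-B recipients = 44/150 = 0.2933
RR = 0.7400 / 0.2933 = 2.52

2.52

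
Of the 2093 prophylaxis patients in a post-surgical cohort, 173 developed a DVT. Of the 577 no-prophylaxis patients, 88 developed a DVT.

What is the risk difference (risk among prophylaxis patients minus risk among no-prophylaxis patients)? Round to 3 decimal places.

risk, prophylaxis patients = 173/2093 = 0.0827
risk, no-prophylaxis patients = 88/577 = 0.1525
risk difference = 0.0827 − 0.1525 = -0.070

RD: -0.070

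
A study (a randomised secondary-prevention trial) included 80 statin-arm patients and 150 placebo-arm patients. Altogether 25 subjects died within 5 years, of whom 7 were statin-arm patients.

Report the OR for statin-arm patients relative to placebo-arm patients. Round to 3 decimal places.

OR: 0.703

statin-arm patients without the outcome: 80 − 7 = 73
placebo-arm patients with the outcome: 25 − 7 = 18
placebo-arm patients without the outcome: 150 − 18 = 132
odds, statin-arm patients = 7/73 = 0.0959
odds, placebo-arm patients = 18/132 = 0.1364
OR = 0.0959 / 0.1364 = 0.703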